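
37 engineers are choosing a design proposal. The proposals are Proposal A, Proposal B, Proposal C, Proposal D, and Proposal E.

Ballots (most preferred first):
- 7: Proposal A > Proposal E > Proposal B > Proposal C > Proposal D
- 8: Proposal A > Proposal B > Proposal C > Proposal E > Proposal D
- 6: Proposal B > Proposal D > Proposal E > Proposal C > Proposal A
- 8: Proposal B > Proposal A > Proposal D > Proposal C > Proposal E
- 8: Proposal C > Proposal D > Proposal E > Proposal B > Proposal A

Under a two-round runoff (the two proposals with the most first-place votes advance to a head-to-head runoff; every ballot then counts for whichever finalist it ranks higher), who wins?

Proposal B

Round 1 first-place votes: Proposal A 15, Proposal B 14, Proposal C 8, Proposal D 0, Proposal E 0. Proposal A and Proposal B advance.
Runoff: Proposal A is ranked above Proposal B on 15 ballots, Proposal B above Proposal A on 22.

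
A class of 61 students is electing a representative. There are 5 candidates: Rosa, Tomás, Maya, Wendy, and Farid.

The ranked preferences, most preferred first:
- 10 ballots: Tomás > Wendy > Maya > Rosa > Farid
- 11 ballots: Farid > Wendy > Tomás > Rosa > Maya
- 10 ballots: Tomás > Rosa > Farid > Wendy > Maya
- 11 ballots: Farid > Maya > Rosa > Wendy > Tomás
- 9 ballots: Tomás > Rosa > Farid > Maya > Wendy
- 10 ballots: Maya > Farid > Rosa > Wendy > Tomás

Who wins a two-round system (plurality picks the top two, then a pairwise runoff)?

Round 1 first-place votes: Rosa 0, Tomás 29, Maya 10, Wendy 0, Farid 22. Tomás and Farid advance.
Runoff: Tomás is ranked above Farid on 29 ballots, Farid above Tomás on 32.

Farid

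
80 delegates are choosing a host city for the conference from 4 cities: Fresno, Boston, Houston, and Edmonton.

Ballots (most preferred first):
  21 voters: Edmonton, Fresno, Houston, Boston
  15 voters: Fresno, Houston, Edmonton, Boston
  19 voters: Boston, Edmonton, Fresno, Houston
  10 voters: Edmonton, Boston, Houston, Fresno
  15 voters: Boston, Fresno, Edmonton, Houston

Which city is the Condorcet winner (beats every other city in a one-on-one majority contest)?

Edmonton vs Fresno: 50–30
Edmonton vs Boston: 46–34
Edmonton vs Houston: 65–15
Edmonton beats every other city.

Edmonton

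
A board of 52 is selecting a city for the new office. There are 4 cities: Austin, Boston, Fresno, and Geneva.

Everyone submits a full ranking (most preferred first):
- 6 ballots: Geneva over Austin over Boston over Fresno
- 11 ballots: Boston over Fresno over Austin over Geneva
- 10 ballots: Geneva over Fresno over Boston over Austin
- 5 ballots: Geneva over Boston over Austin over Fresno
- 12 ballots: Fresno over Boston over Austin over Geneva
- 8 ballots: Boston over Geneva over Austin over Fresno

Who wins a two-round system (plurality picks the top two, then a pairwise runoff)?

Round 1 first-place votes: Austin 0, Boston 19, Fresno 12, Geneva 21. Geneva and Boston advance.
Runoff: Geneva is ranked above Boston on 21 ballots, Boston above Geneva on 31.

Boston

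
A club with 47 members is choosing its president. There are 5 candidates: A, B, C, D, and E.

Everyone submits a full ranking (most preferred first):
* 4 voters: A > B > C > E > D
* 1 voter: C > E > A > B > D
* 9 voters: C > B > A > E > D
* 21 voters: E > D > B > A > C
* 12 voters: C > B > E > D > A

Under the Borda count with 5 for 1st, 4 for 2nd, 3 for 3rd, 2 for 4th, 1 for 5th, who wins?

A: 4×5 + 1×3 + 9×3 + 21×2 + 12×1 = 104
B: 4×4 + 1×2 + 9×4 + 21×3 + 12×4 = 165
C: 4×3 + 1×5 + 9×5 + 21×1 + 12×5 = 143
D: 4×1 + 1×1 + 9×1 + 21×4 + 12×2 = 122
E: 4×2 + 1×4 + 9×2 + 21×5 + 12×3 = 171

E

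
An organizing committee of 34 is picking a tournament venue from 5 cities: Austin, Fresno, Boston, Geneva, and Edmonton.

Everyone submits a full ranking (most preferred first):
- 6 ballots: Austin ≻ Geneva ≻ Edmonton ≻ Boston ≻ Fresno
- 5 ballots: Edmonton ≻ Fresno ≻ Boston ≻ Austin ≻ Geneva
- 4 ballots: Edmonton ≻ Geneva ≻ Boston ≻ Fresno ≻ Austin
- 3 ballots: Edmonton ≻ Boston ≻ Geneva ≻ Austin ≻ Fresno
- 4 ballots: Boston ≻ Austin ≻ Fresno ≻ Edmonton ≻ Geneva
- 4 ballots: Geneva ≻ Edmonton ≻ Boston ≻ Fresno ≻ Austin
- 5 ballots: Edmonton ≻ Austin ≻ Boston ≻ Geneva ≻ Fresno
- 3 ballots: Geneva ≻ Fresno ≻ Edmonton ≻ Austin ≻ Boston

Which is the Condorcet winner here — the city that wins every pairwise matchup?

Edmonton vs Austin: 24–10
Edmonton vs Fresno: 27–7
Edmonton vs Boston: 30–4
Edmonton vs Geneva: 21–13
Edmonton beats every other city.

Edmonton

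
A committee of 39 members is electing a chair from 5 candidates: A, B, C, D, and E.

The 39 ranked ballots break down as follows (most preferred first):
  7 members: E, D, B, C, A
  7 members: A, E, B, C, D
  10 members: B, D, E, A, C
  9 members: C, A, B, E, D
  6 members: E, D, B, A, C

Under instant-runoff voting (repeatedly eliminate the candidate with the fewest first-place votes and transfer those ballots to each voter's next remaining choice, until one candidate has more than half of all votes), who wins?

E

Round 1: A 7, B 10, C 9, D 0, E 13. D eliminated.
Round 2: A 7, B 10, C 9, E 13. A eliminated.
Round 3: B 10, C 9, E 20. E has a majority (≥20).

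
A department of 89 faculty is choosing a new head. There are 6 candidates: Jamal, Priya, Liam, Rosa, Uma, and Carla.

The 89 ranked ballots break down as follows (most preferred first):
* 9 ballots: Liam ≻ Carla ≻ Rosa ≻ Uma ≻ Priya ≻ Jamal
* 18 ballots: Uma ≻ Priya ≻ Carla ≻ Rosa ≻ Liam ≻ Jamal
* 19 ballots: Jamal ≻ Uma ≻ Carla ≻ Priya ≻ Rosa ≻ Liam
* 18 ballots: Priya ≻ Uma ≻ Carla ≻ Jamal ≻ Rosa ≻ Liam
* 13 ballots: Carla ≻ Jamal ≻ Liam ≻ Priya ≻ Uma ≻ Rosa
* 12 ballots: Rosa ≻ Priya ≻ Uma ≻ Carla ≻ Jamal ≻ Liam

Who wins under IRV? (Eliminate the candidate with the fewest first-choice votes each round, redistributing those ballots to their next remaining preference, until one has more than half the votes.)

Priya

Round 1: Jamal 19, Priya 18, Liam 9, Rosa 12, Uma 18, Carla 13. Liam eliminated.
Round 2: Jamal 19, Priya 18, Rosa 12, Uma 18, Carla 22. Rosa eliminated.
Round 3: Jamal 19, Priya 30, Uma 18, Carla 22. Uma eliminated.
Round 4: Jamal 19, Priya 48, Carla 22. Priya has a majority (≥45).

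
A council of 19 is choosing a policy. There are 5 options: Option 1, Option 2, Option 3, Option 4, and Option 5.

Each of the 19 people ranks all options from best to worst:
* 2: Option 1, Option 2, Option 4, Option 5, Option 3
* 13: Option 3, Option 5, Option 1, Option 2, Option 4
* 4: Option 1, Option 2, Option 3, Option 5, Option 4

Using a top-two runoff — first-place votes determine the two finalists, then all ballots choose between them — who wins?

Round 1 first-place votes: Option 1 6, Option 2 0, Option 3 13, Option 4 0, Option 5 0. Option 3 and Option 1 advance.
Runoff: Option 3 is ranked above Option 1 on 13 ballots, Option 1 above Option 3 on 6.

Option 3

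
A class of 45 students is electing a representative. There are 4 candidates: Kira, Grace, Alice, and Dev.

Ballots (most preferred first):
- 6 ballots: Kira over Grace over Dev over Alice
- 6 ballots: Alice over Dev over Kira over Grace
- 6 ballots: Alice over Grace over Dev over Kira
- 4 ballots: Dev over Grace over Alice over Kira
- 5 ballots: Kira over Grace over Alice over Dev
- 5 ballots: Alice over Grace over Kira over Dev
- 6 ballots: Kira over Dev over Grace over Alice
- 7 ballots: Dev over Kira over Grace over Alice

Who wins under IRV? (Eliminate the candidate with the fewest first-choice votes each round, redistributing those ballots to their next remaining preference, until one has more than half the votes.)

Round 1: Kira 17, Grace 0, Alice 17, Dev 11. Grace eliminated.
Round 2: Kira 17, Alice 17, Dev 11. Dev eliminated.
Round 3: Kira 24, Alice 21. Kira has a majority (≥23).

Kira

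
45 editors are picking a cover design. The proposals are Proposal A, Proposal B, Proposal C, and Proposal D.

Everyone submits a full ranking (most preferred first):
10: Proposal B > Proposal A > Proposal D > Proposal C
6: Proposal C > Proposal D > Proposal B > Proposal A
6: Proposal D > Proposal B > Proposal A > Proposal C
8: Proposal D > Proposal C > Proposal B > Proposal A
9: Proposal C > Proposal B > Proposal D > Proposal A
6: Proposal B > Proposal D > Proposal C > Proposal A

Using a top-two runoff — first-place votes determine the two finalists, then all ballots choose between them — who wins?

Proposal C

Round 1 first-place votes: Proposal A 0, Proposal B 16, Proposal C 15, Proposal D 14. Proposal B and Proposal C advance.
Runoff: Proposal B is ranked above Proposal C on 22 ballots, Proposal C above Proposal B on 23.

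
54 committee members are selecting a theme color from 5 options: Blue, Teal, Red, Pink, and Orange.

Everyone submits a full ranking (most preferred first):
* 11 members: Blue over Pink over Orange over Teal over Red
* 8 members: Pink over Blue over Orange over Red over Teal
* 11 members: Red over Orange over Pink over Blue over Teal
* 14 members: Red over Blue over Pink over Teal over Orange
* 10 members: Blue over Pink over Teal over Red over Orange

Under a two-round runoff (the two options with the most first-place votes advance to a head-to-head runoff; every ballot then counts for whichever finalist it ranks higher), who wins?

Round 1 first-place votes: Blue 21, Teal 0, Red 25, Pink 8, Orange 0. Red and Blue advance.
Runoff: Red is ranked above Blue on 25 ballots, Blue above Red on 29.

Blue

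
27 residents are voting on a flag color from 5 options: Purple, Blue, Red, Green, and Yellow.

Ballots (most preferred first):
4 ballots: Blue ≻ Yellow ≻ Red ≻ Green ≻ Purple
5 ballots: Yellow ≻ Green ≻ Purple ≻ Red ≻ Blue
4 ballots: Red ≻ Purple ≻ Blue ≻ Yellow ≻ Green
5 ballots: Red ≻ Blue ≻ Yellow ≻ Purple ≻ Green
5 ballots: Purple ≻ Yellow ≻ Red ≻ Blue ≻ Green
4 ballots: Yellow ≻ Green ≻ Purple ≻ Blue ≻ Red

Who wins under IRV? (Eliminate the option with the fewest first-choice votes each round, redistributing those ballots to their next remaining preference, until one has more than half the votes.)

Round 1: Purple 5, Blue 4, Red 9, Green 0, Yellow 9. Green eliminated.
Round 2: Purple 5, Blue 4, Red 9, Yellow 9. Blue eliminated.
Round 3: Purple 5, Red 9, Yellow 13. Purple eliminated.
Round 4: Red 9, Yellow 18. Yellow has a majority (≥14).

Yellow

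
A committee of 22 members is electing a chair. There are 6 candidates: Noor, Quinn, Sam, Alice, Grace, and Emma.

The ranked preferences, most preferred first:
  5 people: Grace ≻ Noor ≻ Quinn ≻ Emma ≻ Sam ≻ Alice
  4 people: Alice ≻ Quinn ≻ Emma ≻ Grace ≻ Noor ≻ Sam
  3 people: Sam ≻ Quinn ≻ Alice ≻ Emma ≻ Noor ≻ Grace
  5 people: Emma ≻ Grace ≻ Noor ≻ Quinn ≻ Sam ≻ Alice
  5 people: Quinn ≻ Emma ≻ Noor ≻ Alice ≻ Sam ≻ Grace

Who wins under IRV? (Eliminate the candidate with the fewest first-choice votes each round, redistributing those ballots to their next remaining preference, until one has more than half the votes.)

Round 1: Noor 0, Quinn 5, Sam 3, Alice 4, Grace 5, Emma 5. Noor eliminated.
Round 2: Quinn 5, Sam 3, Alice 4, Grace 5, Emma 5. Sam eliminated.
Round 3: Quinn 8, Alice 4, Grace 5, Emma 5. Alice eliminated.
Round 4: Quinn 12, Grace 5, Emma 5. Quinn has a majority (≥12).

Quinn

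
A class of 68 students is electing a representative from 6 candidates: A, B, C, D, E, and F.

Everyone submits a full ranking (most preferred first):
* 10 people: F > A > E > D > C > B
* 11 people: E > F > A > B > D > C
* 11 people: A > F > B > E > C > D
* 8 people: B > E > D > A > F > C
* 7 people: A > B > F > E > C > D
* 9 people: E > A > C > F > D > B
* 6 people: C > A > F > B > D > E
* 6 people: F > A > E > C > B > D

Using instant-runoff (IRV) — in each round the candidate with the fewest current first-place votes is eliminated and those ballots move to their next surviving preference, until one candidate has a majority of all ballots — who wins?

Round 1: A 18, B 8, C 6, D 0, E 20, F 16. D eliminated.
Round 2: A 18, B 8, C 6, E 20, F 16. C eliminated.
Round 3: A 24, B 8, E 20, F 16. B eliminated.
Round 4: A 24, E 28, F 16. F eliminated.
Round 5: A 40, E 28. A has a majority (≥35).

A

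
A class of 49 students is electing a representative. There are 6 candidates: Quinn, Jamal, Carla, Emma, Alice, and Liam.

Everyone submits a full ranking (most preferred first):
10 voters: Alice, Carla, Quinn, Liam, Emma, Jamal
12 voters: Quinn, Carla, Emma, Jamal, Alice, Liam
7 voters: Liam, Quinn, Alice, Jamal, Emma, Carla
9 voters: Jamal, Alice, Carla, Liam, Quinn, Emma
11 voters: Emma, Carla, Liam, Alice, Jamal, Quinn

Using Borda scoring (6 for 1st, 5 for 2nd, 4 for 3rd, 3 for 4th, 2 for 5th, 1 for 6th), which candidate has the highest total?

Quinn: 10×4 + 12×6 + 7×5 + 9×2 + 11×1 = 176
Jamal: 10×1 + 12×3 + 7×3 + 9×6 + 11×2 = 143
Carla: 10×5 + 12×5 + 7×1 + 9×4 + 11×5 = 208
Emma: 10×2 + 12×4 + 7×2 + 9×1 + 11×6 = 157
Alice: 10×6 + 12×2 + 7×4 + 9×5 + 11×3 = 190
Liam: 10×3 + 12×1 + 7×6 + 9×3 + 11×4 = 155

Carla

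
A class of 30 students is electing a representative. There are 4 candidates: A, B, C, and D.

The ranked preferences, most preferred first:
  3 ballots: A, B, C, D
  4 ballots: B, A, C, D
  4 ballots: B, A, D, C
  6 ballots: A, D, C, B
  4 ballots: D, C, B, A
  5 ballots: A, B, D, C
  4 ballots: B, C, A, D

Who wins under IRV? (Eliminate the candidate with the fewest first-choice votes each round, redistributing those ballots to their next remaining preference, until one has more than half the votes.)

Round 1: A 14, B 12, C 0, D 4. C eliminated.
Round 2: A 14, B 12, D 4. D eliminated.
Round 3: A 14, B 16. B has a majority (≥16).

B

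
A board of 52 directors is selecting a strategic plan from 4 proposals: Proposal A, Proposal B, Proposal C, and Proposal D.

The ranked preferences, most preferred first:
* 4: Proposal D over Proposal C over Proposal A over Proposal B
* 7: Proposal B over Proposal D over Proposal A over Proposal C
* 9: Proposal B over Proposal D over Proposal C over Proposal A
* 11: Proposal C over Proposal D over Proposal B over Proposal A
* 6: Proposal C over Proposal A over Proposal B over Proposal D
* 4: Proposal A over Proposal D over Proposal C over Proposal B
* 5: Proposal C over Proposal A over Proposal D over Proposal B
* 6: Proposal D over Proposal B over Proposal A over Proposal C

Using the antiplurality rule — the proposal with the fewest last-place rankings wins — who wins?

Last-place votes: Proposal A 20, Proposal B 13, Proposal C 13, Proposal D 6.

Proposal D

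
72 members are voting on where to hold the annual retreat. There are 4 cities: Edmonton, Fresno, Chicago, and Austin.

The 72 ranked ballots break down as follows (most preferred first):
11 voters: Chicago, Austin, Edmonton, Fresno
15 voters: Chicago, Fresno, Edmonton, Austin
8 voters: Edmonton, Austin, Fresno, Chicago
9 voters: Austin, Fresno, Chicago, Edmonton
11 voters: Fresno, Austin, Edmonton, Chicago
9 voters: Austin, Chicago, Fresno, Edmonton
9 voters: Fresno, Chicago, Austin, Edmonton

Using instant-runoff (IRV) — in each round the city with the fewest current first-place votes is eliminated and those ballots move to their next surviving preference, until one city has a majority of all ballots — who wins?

Austin

Round 1: Edmonton 8, Fresno 20, Chicago 26, Austin 18. Edmonton eliminated.
Round 2: Fresno 20, Chicago 26, Austin 26. Fresno eliminated.
Round 3: Chicago 35, Austin 37. Austin has a majority (≥37).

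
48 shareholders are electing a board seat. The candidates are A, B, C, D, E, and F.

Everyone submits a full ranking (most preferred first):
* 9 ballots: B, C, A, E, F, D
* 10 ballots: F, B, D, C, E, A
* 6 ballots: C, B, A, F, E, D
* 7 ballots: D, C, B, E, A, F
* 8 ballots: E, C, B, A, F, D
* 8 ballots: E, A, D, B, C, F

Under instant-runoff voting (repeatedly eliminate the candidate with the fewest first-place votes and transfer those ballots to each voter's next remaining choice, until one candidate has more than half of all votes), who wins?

Round 1: A 0, B 9, C 6, D 7, E 16, F 10. A eliminated.
Round 2: B 9, C 6, D 7, E 16, F 10. C eliminated.
Round 3: B 15, D 7, E 16, F 10. D eliminated.
Round 4: B 22, E 16, F 10. F eliminated.
Round 5: B 32, E 16. B has a majority (≥25).

B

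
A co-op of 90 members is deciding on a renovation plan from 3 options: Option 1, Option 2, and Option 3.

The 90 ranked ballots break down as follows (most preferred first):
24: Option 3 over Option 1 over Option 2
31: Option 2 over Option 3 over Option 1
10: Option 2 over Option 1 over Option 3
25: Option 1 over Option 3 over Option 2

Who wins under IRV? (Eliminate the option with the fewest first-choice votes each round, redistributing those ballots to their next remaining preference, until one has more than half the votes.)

Round 1: Option 1 25, Option 2 41, Option 3 24. Option 3 eliminated.
Round 2: Option 1 49, Option 2 41. Option 1 has a majority (≥46).

Option 1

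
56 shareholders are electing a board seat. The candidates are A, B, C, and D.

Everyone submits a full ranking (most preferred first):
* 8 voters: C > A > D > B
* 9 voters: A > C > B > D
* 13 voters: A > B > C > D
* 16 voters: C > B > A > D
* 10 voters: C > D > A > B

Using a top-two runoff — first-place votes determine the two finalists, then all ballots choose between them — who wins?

C

Round 1 first-place votes: A 22, B 0, C 34, D 0. C and A advance.
Runoff: C is ranked above A on 34 ballots, A above C on 22.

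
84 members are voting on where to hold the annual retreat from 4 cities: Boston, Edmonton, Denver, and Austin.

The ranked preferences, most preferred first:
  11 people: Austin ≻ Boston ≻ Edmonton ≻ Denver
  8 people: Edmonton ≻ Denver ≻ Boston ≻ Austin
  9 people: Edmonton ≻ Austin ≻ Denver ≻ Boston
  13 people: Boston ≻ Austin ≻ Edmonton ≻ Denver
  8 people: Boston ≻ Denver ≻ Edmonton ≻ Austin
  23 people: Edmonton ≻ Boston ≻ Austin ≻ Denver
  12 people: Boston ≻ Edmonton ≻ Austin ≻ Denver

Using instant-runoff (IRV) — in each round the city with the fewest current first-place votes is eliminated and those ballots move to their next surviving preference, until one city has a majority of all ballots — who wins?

Round 1: Boston 33, Edmonton 40, Denver 0, Austin 11. Denver eliminated.
Round 2: Boston 33, Edmonton 40, Austin 11. Austin eliminated.
Round 3: Boston 44, Edmonton 40. Boston has a majority (≥43).

Boston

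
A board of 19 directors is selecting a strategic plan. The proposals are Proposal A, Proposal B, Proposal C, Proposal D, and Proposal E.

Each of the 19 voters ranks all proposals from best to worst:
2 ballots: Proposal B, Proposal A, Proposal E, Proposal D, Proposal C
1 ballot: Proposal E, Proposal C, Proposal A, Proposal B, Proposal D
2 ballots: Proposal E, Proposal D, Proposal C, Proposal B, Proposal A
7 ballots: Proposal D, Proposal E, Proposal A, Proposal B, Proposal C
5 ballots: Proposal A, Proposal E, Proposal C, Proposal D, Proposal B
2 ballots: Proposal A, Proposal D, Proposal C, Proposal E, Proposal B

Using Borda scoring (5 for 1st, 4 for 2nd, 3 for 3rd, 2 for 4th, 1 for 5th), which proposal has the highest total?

Proposal A: 2×4 + 1×3 + 2×1 + 7×3 + 5×5 + 2×5 = 69
Proposal B: 2×5 + 1×2 + 2×2 + 7×2 + 5×1 + 2×1 = 37
Proposal C: 2×1 + 1×4 + 2×3 + 7×1 + 5×3 + 2×3 = 40
Proposal D: 2×2 + 1×1 + 2×4 + 7×5 + 5×2 + 2×4 = 66
Proposal E: 2×3 + 1×5 + 2×5 + 7×4 + 5×4 + 2×2 = 73

Proposal E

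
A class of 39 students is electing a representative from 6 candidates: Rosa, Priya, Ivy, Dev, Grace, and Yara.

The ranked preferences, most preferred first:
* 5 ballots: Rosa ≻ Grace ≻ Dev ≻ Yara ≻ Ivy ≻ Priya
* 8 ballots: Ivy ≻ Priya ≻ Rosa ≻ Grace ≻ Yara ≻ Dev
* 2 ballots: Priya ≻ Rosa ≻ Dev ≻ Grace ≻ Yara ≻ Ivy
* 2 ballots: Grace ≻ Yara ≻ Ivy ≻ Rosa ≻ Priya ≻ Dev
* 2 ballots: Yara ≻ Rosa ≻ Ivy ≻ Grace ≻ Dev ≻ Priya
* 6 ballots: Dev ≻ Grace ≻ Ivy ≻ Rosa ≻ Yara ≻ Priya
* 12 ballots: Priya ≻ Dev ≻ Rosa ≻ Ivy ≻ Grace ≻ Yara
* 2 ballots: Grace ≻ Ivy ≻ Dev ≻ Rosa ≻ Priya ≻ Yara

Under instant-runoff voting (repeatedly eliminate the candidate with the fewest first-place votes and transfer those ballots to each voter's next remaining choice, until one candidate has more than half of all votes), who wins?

Ivy

Round 1: Rosa 5, Priya 14, Ivy 8, Dev 6, Grace 4, Yara 2. Yara eliminated.
Round 2: Rosa 7, Priya 14, Ivy 8, Dev 6, Grace 4. Grace eliminated.
Round 3: Rosa 7, Priya 14, Ivy 12, Dev 6. Dev eliminated.
Round 4: Rosa 7, Priya 14, Ivy 18. Rosa eliminated.
Round 5: Priya 14, Ivy 25. Ivy has a majority (≥20).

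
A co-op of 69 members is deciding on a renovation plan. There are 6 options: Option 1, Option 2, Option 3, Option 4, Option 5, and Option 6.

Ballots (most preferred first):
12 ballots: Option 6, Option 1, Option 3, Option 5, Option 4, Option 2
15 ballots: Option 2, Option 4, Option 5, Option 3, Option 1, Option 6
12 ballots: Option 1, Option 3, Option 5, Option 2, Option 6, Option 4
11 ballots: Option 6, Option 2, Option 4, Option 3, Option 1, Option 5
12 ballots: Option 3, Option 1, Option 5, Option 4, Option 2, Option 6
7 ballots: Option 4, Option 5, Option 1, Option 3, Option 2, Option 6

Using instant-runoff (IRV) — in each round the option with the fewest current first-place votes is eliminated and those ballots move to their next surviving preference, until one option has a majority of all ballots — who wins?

Option 1

Round 1: Option 1 12, Option 2 15, Option 3 12, Option 4 7, Option 5 0, Option 6 23. Option 5 eliminated.
Round 2: Option 1 12, Option 2 15, Option 3 12, Option 4 7, Option 6 23. Option 4 eliminated.
Round 3: Option 1 19, Option 2 15, Option 3 12, Option 6 23. Option 3 eliminated.
Round 4: Option 1 31, Option 2 15, Option 6 23. Option 2 eliminated.
Round 5: Option 1 46, Option 6 23. Option 1 has a majority (≥35).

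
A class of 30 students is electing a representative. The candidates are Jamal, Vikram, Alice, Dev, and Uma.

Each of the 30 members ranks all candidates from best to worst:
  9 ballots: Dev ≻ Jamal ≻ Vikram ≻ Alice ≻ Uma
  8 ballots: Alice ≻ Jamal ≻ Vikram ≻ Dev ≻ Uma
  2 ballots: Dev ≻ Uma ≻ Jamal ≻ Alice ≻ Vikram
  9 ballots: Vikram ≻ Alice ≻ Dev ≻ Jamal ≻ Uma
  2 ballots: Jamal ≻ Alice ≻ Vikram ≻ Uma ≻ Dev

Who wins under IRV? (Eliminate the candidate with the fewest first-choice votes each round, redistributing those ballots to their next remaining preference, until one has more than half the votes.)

Round 1: Jamal 2, Vikram 9, Alice 8, Dev 11, Uma 0. Uma eliminated.
Round 2: Jamal 2, Vikram 9, Alice 8, Dev 11. Jamal eliminated.
Round 3: Vikram 9, Alice 10, Dev 11. Vikram eliminated.
Round 4: Alice 19, Dev 11. Alice has a majority (≥16).

Alice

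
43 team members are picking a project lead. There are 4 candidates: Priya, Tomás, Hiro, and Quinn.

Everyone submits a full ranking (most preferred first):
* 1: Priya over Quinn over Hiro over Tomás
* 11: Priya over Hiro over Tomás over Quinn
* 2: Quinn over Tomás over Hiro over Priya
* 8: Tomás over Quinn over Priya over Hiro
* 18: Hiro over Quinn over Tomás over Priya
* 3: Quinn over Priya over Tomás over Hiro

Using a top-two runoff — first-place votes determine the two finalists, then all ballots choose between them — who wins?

Priya

Round 1 first-place votes: Priya 12, Tomás 8, Hiro 18, Quinn 5. Hiro and Priya advance.
Runoff: Hiro is ranked above Priya on 20 ballots, Priya above Hiro on 23.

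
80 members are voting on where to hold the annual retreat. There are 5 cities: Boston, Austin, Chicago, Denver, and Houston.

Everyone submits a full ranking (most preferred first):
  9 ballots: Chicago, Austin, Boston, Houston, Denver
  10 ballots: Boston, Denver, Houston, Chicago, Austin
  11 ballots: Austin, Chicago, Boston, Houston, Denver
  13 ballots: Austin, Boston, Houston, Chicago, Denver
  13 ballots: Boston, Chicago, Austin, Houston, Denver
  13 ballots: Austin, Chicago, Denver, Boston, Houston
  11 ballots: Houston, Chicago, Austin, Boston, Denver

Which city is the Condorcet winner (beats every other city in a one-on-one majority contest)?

Chicago vs Boston: 44–36
Chicago vs Austin: 43–37
Chicago vs Denver: 70–10
Chicago vs Houston: 46–34
Chicago beats every other city.

Chicago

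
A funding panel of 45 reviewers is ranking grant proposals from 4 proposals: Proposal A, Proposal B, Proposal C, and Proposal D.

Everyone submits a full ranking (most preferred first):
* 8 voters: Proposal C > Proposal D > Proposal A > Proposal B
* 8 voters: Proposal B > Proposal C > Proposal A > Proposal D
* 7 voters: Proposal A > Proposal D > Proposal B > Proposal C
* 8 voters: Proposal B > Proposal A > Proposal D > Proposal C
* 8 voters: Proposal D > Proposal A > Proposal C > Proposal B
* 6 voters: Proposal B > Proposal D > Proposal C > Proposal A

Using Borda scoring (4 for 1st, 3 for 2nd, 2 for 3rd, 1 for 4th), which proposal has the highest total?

Proposal A: 8×2 + 8×2 + 7×4 + 8×3 + 8×3 + 6×1 = 114
Proposal B: 8×1 + 8×4 + 7×2 + 8×4 + 8×1 + 6×4 = 118
Proposal C: 8×4 + 8×3 + 7×1 + 8×1 + 8×2 + 6×2 = 99
Proposal D: 8×3 + 8×1 + 7×3 + 8×2 + 8×4 + 6×3 = 119

Proposal D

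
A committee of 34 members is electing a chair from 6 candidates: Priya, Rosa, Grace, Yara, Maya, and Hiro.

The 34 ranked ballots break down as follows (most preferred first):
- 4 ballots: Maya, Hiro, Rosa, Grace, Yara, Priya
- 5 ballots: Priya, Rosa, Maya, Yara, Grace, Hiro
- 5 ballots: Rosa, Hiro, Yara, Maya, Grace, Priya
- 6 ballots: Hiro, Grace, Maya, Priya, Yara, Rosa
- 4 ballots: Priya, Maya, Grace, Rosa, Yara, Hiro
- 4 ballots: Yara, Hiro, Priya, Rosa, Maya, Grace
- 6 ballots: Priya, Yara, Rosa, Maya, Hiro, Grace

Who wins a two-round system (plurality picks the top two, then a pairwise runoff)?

Round 1 first-place votes: Priya 15, Rosa 5, Grace 0, Yara 4, Maya 4, Hiro 6. Priya and Hiro advance.
Runoff: Priya is ranked above Hiro on 15 ballots, Hiro above Priya on 19.

Hiro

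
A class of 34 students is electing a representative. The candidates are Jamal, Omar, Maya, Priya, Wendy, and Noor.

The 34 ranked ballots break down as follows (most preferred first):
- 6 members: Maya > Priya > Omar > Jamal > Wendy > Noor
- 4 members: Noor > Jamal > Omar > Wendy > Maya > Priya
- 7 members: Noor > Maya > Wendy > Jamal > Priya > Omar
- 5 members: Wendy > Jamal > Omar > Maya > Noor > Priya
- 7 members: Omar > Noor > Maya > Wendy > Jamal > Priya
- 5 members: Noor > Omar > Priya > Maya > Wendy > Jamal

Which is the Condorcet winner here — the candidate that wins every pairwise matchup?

Omar

Omar vs Jamal: 18–16
Omar vs Maya: 21–13
Omar vs Priya: 21–13
Omar vs Wendy: 22–12
Omar vs Noor: 18–16
Omar beats every other candidate.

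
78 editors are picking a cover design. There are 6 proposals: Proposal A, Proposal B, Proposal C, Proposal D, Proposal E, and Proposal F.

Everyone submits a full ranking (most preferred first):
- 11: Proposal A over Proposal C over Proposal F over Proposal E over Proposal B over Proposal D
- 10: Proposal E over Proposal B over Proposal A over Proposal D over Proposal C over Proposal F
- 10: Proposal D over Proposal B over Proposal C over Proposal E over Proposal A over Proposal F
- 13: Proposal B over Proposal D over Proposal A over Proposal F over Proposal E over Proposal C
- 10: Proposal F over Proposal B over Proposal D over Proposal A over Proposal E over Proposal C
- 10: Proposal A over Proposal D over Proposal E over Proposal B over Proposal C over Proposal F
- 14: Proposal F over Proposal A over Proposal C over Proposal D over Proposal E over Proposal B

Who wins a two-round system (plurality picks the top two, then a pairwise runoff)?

Proposal A

Round 1 first-place votes: Proposal A 21, Proposal B 13, Proposal C 0, Proposal D 10, Proposal E 10, Proposal F 24. Proposal F and Proposal A advance.
Runoff: Proposal F is ranked above Proposal A on 24 ballots, Proposal A above Proposal F on 54.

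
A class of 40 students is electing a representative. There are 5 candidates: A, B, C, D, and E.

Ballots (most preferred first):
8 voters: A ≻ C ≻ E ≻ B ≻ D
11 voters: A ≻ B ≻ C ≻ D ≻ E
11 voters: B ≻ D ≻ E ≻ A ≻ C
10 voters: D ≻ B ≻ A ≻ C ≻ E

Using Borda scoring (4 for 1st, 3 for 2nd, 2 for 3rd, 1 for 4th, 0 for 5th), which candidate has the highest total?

B

A: 8×4 + 11×4 + 11×1 + 10×2 = 107
B: 8×1 + 11×3 + 11×4 + 10×3 = 115
C: 8×3 + 11×2 + 11×0 + 10×1 = 56
D: 8×0 + 11×1 + 11×3 + 10×4 = 84
E: 8×2 + 11×0 + 11×2 + 10×0 = 38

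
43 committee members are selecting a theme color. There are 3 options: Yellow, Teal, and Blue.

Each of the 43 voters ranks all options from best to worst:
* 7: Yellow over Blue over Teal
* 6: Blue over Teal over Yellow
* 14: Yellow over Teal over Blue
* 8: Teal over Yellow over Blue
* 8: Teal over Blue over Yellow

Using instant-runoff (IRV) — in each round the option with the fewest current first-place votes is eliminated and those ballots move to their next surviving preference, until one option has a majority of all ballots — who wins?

Round 1: Yellow 21, Teal 16, Blue 6. Blue eliminated.
Round 2: Yellow 21, Teal 22. Teal has a majority (≥22).

Teal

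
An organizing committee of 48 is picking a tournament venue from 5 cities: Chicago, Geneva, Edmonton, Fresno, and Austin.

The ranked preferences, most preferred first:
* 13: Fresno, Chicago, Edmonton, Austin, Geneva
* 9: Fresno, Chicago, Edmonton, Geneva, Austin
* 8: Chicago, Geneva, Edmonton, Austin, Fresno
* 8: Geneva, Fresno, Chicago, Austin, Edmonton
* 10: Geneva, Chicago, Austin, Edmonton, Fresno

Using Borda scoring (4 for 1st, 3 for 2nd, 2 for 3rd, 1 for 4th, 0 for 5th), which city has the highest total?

Chicago: 13×3 + 9×3 + 8×4 + 8×2 + 10×3 = 144
Geneva: 13×0 + 9×1 + 8×3 + 8×4 + 10×4 = 105
Edmonton: 13×2 + 9×2 + 8×2 + 8×0 + 10×1 = 70
Fresno: 13×4 + 9×4 + 8×0 + 8×3 + 10×0 = 112
Austin: 13×1 + 9×0 + 8×1 + 8×1 + 10×2 = 49

Chicago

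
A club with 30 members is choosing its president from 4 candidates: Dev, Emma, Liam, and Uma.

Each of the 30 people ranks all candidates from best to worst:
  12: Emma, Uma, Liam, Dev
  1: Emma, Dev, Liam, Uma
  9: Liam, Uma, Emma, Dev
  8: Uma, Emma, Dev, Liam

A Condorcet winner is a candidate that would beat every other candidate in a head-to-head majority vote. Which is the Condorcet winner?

Uma

Uma vs Dev: 29–1
Uma vs Emma: 17–13
Uma vs Liam: 20–10
Uma beats every other candidate.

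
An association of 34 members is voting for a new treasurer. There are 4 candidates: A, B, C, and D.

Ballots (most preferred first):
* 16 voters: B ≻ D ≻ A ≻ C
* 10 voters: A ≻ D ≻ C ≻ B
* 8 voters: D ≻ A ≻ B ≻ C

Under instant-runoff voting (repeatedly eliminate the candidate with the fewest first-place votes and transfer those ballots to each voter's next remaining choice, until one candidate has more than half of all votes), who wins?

A

Round 1: A 10, B 16, C 0, D 8. C eliminated.
Round 2: A 10, B 16, D 8. D eliminated.
Round 3: A 18, B 16. A has a majority (≥18).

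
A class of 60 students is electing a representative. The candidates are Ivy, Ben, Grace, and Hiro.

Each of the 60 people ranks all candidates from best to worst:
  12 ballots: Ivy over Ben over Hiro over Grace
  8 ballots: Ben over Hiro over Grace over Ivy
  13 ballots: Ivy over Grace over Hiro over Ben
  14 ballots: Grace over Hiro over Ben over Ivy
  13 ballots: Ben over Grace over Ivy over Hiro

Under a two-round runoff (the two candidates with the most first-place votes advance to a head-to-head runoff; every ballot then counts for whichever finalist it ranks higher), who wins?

Round 1 first-place votes: Ivy 25, Ben 21, Grace 14, Hiro 0. Ivy and Ben advance.
Runoff: Ivy is ranked above Ben on 25 ballots, Ben above Ivy on 35.

Ben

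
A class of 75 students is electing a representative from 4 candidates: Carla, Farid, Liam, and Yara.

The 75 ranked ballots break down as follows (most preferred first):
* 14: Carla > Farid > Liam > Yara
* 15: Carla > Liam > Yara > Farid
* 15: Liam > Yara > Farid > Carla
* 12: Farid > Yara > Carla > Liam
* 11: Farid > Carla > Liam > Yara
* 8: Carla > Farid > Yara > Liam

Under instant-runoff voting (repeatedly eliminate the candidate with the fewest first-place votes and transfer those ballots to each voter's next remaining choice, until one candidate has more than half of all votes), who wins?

Farid

Round 1: Carla 37, Farid 23, Liam 15, Yara 0. Yara eliminated.
Round 2: Carla 37, Farid 23, Liam 15. Liam eliminated.
Round 3: Carla 37, Farid 38. Farid has a majority (≥38).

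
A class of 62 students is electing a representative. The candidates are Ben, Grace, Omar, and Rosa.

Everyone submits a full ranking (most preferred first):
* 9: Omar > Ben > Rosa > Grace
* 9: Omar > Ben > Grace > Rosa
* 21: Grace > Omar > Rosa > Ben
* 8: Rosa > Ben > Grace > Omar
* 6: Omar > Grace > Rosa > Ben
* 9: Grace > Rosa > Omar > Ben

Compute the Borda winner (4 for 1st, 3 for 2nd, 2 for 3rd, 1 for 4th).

Ben: 9×3 + 9×3 + 21×1 + 8×3 + 6×1 + 9×1 = 114
Grace: 9×1 + 9×2 + 21×4 + 8×2 + 6×3 + 9×4 = 181
Omar: 9×4 + 9×4 + 21×3 + 8×1 + 6×4 + 9×2 = 185
Rosa: 9×2 + 9×1 + 21×2 + 8×4 + 6×2 + 9×3 = 140

Omar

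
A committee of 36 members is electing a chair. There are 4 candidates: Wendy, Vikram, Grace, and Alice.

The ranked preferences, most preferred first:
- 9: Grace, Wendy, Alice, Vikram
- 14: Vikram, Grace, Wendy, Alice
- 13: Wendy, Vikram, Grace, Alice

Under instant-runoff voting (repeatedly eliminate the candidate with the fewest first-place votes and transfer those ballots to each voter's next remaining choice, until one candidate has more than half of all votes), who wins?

Wendy

Round 1: Wendy 13, Vikram 14, Grace 9, Alice 0. Alice eliminated.
Round 2: Wendy 13, Vikram 14, Grace 9. Grace eliminated.
Round 3: Wendy 22, Vikram 14. Wendy has a majority (≥19).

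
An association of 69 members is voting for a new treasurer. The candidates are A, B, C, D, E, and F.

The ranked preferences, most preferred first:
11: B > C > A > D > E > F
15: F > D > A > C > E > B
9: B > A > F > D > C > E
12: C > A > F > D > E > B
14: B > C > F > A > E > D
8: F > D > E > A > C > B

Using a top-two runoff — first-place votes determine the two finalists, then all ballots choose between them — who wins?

F

Round 1 first-place votes: A 0, B 34, C 12, D 0, E 0, F 23. B and F advance.
Runoff: B is ranked above F on 34 ballots, F above B on 35.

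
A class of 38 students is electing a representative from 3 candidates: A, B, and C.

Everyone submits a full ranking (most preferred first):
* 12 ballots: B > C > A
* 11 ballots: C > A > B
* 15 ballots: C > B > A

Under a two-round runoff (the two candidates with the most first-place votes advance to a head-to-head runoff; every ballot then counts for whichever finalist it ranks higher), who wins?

C

Round 1 first-place votes: A 0, B 12, C 26. C and B advance.
Runoff: C is ranked above B on 26 ballots, B above C on 12.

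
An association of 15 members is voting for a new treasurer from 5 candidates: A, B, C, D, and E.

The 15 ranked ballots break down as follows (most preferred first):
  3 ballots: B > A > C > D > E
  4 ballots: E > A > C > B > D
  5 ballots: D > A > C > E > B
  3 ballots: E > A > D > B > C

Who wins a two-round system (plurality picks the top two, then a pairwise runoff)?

Round 1 first-place votes: A 0, B 3, C 0, D 5, E 7. E and D advance.
Runoff: E is ranked above D on 7 ballots, D above E on 8.

D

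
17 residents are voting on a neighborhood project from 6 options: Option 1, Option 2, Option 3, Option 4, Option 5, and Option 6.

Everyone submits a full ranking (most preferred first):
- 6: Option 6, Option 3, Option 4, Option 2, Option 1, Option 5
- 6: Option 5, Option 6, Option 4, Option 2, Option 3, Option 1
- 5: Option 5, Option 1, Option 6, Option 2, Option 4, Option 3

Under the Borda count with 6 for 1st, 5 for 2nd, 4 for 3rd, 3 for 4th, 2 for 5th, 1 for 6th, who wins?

Option 6

Option 1: 6×2 + 6×1 + 5×5 = 43
Option 2: 6×3 + 6×3 + 5×3 = 51
Option 3: 6×5 + 6×2 + 5×1 = 47
Option 4: 6×4 + 6×4 + 5×2 = 58
Option 5: 6×1 + 6×6 + 5×6 = 72
Option 6: 6×6 + 6×5 + 5×4 = 86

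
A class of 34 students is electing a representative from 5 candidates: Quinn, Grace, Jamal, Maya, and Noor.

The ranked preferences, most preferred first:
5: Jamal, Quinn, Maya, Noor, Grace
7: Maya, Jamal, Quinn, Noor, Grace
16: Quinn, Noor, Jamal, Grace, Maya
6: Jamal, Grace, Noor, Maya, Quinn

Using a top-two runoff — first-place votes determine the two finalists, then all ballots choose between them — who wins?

Round 1 first-place votes: Quinn 16, Grace 0, Jamal 11, Maya 7, Noor 0. Quinn and Jamal advance.
Runoff: Quinn is ranked above Jamal on 16 ballots, Jamal above Quinn on 18.

Jamal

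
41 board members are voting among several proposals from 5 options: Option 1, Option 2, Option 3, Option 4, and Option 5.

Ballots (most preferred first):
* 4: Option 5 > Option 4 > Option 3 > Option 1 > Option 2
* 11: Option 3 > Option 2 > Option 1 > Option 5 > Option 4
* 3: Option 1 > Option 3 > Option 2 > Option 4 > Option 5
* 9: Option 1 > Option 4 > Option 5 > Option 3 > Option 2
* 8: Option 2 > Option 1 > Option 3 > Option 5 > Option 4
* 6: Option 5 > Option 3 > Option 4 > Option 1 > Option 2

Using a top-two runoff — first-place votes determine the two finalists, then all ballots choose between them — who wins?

Option 3

Round 1 first-place votes: Option 1 12, Option 2 8, Option 3 11, Option 4 0, Option 5 10. Option 1 and Option 3 advance.
Runoff: Option 1 is ranked above Option 3 on 20 ballots, Option 3 above Option 1 on 21.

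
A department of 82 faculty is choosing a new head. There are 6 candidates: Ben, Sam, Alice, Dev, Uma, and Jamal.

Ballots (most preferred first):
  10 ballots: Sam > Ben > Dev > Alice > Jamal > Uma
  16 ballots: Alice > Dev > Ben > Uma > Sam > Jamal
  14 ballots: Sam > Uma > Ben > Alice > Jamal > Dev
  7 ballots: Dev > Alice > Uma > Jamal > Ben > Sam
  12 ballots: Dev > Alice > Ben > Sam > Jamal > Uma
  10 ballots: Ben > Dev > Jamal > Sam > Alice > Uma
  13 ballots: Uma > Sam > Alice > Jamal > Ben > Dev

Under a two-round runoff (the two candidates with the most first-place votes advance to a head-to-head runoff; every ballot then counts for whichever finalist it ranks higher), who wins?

Dev

Round 1 first-place votes: Ben 10, Sam 24, Alice 16, Dev 19, Uma 13, Jamal 0. Sam and Dev advance.
Runoff: Sam is ranked above Dev on 37 ballots, Dev above Sam on 45.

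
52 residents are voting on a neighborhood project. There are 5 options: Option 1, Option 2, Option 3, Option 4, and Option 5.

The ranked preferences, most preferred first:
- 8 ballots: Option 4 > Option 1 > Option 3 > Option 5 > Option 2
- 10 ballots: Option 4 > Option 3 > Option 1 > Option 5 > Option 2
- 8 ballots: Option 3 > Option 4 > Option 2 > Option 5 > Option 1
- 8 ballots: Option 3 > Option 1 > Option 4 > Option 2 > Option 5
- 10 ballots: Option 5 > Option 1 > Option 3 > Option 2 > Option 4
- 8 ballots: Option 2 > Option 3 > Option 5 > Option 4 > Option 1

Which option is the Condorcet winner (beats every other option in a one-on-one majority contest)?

Option 3 vs Option 1: 34–18
Option 3 vs Option 2: 44–8
Option 3 vs Option 4: 34–18
Option 3 vs Option 5: 42–10
Option 3 beats every other option.

Option 3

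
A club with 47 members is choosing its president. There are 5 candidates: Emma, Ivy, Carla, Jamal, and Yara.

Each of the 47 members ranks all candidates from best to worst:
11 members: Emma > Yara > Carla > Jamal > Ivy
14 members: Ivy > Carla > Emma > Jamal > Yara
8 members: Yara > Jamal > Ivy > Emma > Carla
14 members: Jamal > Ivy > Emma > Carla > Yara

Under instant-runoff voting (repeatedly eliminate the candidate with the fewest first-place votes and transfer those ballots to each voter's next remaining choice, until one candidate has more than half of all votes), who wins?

Jamal

Round 1: Emma 11, Ivy 14, Carla 0, Jamal 14, Yara 8. Carla eliminated.
Round 2: Emma 11, Ivy 14, Jamal 14, Yara 8. Yara eliminated.
Round 3: Emma 11, Ivy 14, Jamal 22. Emma eliminated.
Round 4: Ivy 14, Jamal 33. Jamal has a majority (≥24).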